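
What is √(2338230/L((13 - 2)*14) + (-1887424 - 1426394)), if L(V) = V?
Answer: I*√19557605067/77 ≈ 1816.2*I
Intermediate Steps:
√(2338230/L((13 - 2)*14) + (-1887424 - 1426394)) = √(2338230/(((13 - 2)*14)) + (-1887424 - 1426394)) = √(2338230/((11*14)) - 3313818) = √(2338230/154 - 3313818) = √(2338230*(1/154) - 3313818) = √(1169115/77 - 3313818) = √(-253994871/77) = I*√19557605067/77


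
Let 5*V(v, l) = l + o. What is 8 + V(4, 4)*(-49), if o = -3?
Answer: -9/5 ≈ -1.8000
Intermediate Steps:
V(v, l) = -3/5 + l/5 (V(v, l) = (l - 3)/5 = (-3 + l)/5 = -3/5 + l/5)
8 + V(4, 4)*(-49) = 8 + (-3/5 + (1/5)*4)*(-49) = 8 + (-3/5 + 4/5)*(-49) = 8 + (1/5)*(-49) = 8 - 49/5 = -9/5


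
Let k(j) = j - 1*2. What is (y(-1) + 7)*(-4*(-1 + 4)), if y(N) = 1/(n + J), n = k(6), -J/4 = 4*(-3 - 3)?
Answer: -2103/25 ≈ -84.120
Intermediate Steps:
J = 96 (J = -16*(-3 - 3) = -16*(-6) = -4*(-24) = 96)
k(j) = -2 + j (k(j) = j - 2 = -2 + j)
n = 4 (n = -2 + 6 = 4)
y(N) = 1/100 (y(N) = 1/(4 + 96) = 1/100)
(y(-1) + 7)*(-4*(-1 + 4)) = (1/100 + 7)*(-4*(-1 + 4)) = 701*(-4*3)/100 = (701/100)*(-12) = -2103/25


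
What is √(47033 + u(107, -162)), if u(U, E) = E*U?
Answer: √29699 ≈ 172.33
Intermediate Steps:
√(47033 + u(107, -162)) = √(47033 - 162*107) = √(47033 - 17334) = √29699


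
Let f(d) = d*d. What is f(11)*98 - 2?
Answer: 11856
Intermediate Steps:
f(d) = d**2
f(11)*98 - 2 = 11**2*98 - 2 = 121*98 - 2 = 11858 - 2 = 11856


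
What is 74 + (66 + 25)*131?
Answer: 11995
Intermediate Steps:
74 + (66 + 25)*131 = 74 + 91*131 = 74 + 11921 = 11995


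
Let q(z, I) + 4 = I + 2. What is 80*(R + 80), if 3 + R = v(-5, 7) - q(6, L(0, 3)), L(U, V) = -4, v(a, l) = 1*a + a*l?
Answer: 3440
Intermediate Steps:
v(a, l) = a + a*l
q(z, I) = -2 + I (q(z, I) = -4 + (I + 2) = -4 + (2 + I) = -2 + I)
R = -37 (R = -3 + (-5*(1 + 7) - (-2 - 4)) = -3 + (-5*8 - 1*(-6)) = -3 + (-40 + 6) = -3 - 34 = -37)
80*(R + 80) = 80*(-37 + 80) = 80*43 = 3440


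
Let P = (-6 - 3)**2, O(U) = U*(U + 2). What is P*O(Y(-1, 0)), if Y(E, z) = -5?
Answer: 1215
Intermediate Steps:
O(U) = U*(2 + U)
P = 81 (P = (-9)**2 = 81)
P*O(Y(-1, 0)) = 81*(-5*(2 - 5)) = 81*(-5*(-3)) = 81*15 = 1215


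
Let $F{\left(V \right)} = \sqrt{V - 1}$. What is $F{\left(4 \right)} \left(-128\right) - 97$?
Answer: $-97 - 128 \sqrt{3} \approx -318.7$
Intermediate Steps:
$F{\left(V \right)} = \sqrt{-1 + V}$
$F{\left(4 \right)} \left(-128\right) - 97 = \sqrt{-1 + 4} \left(-128\right) - 97 = \sqrt{3} \left(-128\right) - 97 = - 128 \sqrt{3} - 97 = -97 - 128 \sqrt{3}$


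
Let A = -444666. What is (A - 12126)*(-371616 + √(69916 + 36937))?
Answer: 169751215872 - 456792*√106853 ≈ 1.6960e+11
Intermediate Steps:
(A - 12126)*(-371616 + √(69916 + 36937)) = (-444666 - 12126)*(-371616 + √(69916 + 36937)) = -456792*(-371616 + √106853) = 169751215872 - 456792*√106853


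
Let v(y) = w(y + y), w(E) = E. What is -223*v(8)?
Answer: -3568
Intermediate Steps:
v(y) = 2*y (v(y) = y + y = 2*y)
-223*v(8) = -446*8 = -223*16 = -3568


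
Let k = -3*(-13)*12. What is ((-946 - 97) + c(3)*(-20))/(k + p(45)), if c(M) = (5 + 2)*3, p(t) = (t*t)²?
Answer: -77/215847 ≈ -0.00035673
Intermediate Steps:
k = 468 (k = 39*12 = 468)
p(t) = t⁴ (p(t) = (t²)² = t⁴)
c(M) = 21 (c(M) = 7*3 = 21)
((-946 - 97) + c(3)*(-20))/(k + p(45)) = ((-946 - 97) + 21*(-20))/(468 + 45⁴) = (-1043 - 420)/(468 + 4100625) = -1463/4101093 = -1463*1/4101093 = -77/215847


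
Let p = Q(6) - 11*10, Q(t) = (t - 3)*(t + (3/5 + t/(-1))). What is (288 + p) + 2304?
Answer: 12419/5 ≈ 2483.8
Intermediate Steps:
Q(t) = -9/5 + 3*t/5 (Q(t) = (-3 + t)*(t + (3*(1/5) + t*(-1))) = (-3 + t)*(t + (3/5 - t)) = (-3 + t)*(3/5) = -9/5 + 3*t/5)
p = -541/5 (p = (-9/5 + (3/5)*6) - 11*10 = (-9/5 + 18/5) - 110 = 9/5 - 110 = -541/5 ≈ -108.20)
(288 + p) + 2304 = (288 - 541/5) + 2304 = 899/5 + 2304 = 12419/5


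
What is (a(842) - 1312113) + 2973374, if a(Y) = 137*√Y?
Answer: 1661261 + 137*√842 ≈ 1.6652e+6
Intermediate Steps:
(a(842) - 1312113) + 2973374 = (137*√842 - 1312113) + 2973374 = (-1312113 + 137*√842) + 2973374 = 1661261 + 137*√842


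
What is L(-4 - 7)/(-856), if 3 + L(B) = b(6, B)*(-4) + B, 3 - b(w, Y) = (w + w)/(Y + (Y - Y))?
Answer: 167/4708 ≈ 0.035472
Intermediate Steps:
b(w, Y) = 3 - 2*w/Y (b(w, Y) = 3 - (w + w)/(Y + (Y - Y)) = 3 - 2*w/(Y + 0) = 3 - 2*w/Y)
L(B) = -15 + B + 48/B (L(B) = -3 + ((3 - 2*6/B)*(-4) + B) = -3 + ((3 - 12/B)*(-4) + B) = -3 + ((-12 + 48/B) + B) = -3 + (-12 + B + 48/B) = -15 + B + 48/B)
L(-4 - 7)/(-856) = (-15 + (-4 - 7) + 48/(-4 - 7))/(-856) = (-15 - 11 + 48/(-11))*(-1/856) = (-15 - 11 + 48*(-1/11))*(-1/856) = (-15 - 11 - 48/11)*(-1/856) = -334/11*(-1/856) = 167/4708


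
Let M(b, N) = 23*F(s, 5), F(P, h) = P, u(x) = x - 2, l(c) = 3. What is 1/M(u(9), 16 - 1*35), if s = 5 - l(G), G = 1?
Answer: 1/46 ≈ 0.021739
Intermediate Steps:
u(x) = -2 + x
s = 2 (s = 5 - 1*3 = 5 - 3 = 2)
M(b, N) = 46 (M(b, N) = 23*2 = 46)
1/M(u(9), 16 - 1*35) = 1/46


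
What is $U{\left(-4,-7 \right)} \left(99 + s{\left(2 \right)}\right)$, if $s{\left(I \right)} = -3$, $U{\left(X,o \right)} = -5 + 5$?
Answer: $0$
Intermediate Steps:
$U{\left(X,o \right)} = 0$
$U{\left(-4,-7 \right)} \left(99 + s{\left(2 \right)}\right) = 0 \left(99 - 3\right) = 0 \cdot 96 = 0$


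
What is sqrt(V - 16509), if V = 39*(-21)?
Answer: 76*I*sqrt(3) ≈ 131.64*I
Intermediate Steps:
V = -819
sqrt(V - 16509) = sqrt(-819 - 16509) = sqrt(-17328) = 76*I*sqrt(3)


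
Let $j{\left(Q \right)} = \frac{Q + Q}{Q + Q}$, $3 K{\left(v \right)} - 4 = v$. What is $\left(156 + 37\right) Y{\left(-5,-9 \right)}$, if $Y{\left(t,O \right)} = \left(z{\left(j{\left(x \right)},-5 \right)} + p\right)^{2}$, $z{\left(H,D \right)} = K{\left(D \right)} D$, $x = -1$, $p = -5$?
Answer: $\frac{19300}{9} \approx 2144.4$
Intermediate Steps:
$K{\left(v \right)} = \frac{4}{3} + \frac{v}{3}$
$j{\left(Q \right)} = 1$ ($j{\left(Q \right)} = \frac{2 Q}{2 Q} = 2 Q \frac{1}{2 Q} = 1$)
$z{\left(H,D \right)} = D \left(\frac{4}{3} + \frac{D}{3}\right)$ ($z{\left(H,D \right)} = \left(\frac{4}{3} + \frac{D}{3}\right) D = D \left(\frac{4}{3} + \frac{D}{3}\right)$)
$Y{\left(t,O \right)} = \frac{100}{9}$ ($Y{\left(t,O \right)} = \left(\frac{1}{3} \left(-5\right) \left(4 - 5\right) - 5\right)^{2} = \left(\frac{1}{3} \left(-5\right) \left(-1\right) - 5\right)^{2} = \left(\frac{5}{3} - 5\right)^{2} = \left(- \frac{10}{3}\right)^{2} = \frac{100}{9}$)
$\left(156 + 37\right) Y{\left(-5,-9 \right)} = \left(156 + 37\right) \frac{100}{9} = 193 \cdot \frac{100}{9} = \frac{19300}{9}$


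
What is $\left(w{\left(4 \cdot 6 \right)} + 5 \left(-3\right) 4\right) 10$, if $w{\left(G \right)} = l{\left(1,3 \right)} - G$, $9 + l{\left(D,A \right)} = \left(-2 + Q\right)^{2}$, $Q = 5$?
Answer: $-840$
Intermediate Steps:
$l{\left(D,A \right)} = 0$ ($l{\left(D,A \right)} = -9 + \left(-2 + 5\right)^{2} = -9 + 3^{2} = -9 + 9 = 0$)
$w{\left(G \right)} = - G$ ($w{\left(G \right)} = 0 - G = - G$)
$\left(w{\left(4 \cdot 6 \right)} + 5 \left(-3\right) 4\right) 10 = \left(- 4 \cdot 6 + 5 \left(-3\right) 4\right) 10 = \left(\left(-1\right) 24 - 60\right) 10 = \left(-24 - 60\right) 10 = \left(-84\right) 10 = -840$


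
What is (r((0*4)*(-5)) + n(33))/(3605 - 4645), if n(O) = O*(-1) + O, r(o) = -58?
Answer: 29/520 ≈ 0.055769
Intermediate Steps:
n(O) = 0 (n(O) = -O + O = 0)
(r((0*4)*(-5)) + n(33))/(3605 - 4645) = (-58 + 0)/(3605 - 4645) = -58/(-1040) = -58*(-1/1040) = 29/520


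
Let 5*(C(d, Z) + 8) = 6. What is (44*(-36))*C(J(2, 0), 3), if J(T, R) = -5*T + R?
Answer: 53856/5 ≈ 10771.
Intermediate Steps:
J(T, R) = R - 5*T
C(d, Z) = -34/5 (C(d, Z) = -8 + (1/5)*6 = -8 + 6/5 = -34/5)
(44*(-36))*C(J(2, 0), 3) = (44*(-36))*(-34/5) = -1584*(-34/5) = 53856/5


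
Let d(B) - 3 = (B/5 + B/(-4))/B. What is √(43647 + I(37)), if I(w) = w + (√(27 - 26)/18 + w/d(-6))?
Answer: √5475882866/354 ≈ 209.04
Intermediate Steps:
d(B) = 59/20 (d(B) = 3 + (B/5 + B/(-4))/B = 3 + (B*(⅕) + B*(-¼))/B = 3 + (B/5 - B/4)/B = 3 + (-B/20)/B = 3 - 1/20 = 59/20)
I(w) = 1/18 + 79*w/59 (I(w) = w + (√(27 - 26)/18 + w/(59/20)) = w + (√1*(1/18) + w*(20/59)) = w + (1*(1/18) + 20*w/59) = w + (1/18 + 20*w/59) = 1/18 + 79*w/59)
√(43647 + I(37)) = √(43647 + (1/18 + (79/59)*37)) = √(43647 + (1/18 + 2923/59)) = √(43647 + 52673/1062) = √(46405787/1062) = √5475882866/354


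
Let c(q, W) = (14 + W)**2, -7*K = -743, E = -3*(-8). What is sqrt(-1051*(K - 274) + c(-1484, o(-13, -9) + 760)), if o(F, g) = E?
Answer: sqrt(39847871)/7 ≈ 901.79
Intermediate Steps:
E = 24
o(F, g) = 24
K = 743/7 (K = -1/7*(-743) = 743/7 ≈ 106.14)
sqrt(-1051*(K - 274) + c(-1484, o(-13, -9) + 760)) = sqrt(-1051*(743/7 - 274) + (14 + (24 + 760))**2) = sqrt(-1051*(-1175/7) + (14 + 784)**2) = sqrt(1234925/7 + 798**2) = sqrt(1234925/7 + 636804) = sqrt(5692553/7) = sqrt(39847871)/7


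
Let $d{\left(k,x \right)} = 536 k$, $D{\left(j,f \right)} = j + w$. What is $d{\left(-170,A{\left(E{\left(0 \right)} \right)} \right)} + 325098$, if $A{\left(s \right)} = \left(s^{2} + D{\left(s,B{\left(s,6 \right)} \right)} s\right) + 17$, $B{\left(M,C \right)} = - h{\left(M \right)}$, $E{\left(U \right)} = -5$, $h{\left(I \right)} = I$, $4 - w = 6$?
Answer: $233978$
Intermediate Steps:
$w = -2$ ($w = 4 - 6 = -2$)
$B{\left(M,C \right)} = - M$
$D{\left(j,f \right)} = -2 + j$ ($D{\left(j,f \right)} = j - 2 = -2 + j$)
$A{\left(s \right)} = 17 + s^{2} + s \left(-2 + s\right)$ ($A{\left(s \right)} = \left(s^{2} + \left(-2 + s\right) s\right) + 17 = \left(s^{2} + s \left(-2 + s\right)\right) + 17 = 17 + s^{2} + s \left(-2 + s\right)$)
$d{\left(-170,A{\left(E{\left(0 \right)} \right)} \right)} + 325098 = 536 \left(-170\right) + 325098 = -91120 + 325098 = 233978$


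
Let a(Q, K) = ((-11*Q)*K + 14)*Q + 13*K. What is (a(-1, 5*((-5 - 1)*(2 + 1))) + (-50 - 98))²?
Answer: 116964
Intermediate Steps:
a(Q, K) = 13*K + Q*(14 - 11*K*Q) (a(Q, K) = (-11*K*Q + 14)*Q + 13*K = (14 - 11*K*Q)*Q + 13*K = Q*(14 - 11*K*Q) + 13*K = 13*K + Q*(14 - 11*K*Q))
(a(-1, 5*((-5 - 1)*(2 + 1))) + (-50 - 98))² = ((13*(5*((-5 - 1)*(2 + 1))) + 14*(-1) - 11*5*((-5 - 1)*(2 + 1))*(-1)²) + (-50 - 98))² = ((13*(5*(-6*3)) - 14 - 11*5*(-6*3)*1) - 148)² = ((13*(5*(-18)) - 14 - 11*5*(-18)*1) - 148)² = ((13*(-90) - 14 - 11*(-90)*1) - 148)² = ((-1170 - 14 + 990) - 148)² = (-194 - 148)² = (-342)² = 116964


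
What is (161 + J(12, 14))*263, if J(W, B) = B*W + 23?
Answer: 92576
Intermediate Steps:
J(W, B) = 23 + B*W
(161 + J(12, 14))*263 = (161 + (23 + 14*12))*263 = (161 + (23 + 168))*263 = (161 + 191)*263 = 352*263 = 92576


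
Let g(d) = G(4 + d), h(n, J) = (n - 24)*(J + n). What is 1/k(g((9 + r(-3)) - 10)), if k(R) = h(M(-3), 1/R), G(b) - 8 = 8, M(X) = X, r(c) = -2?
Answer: 16/1269 ≈ 0.012608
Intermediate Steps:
G(b) = 16 (G(b) = 8 + 8 = 16)
h(n, J) = (-24 + n)*(J + n)
g(d) = 16
k(R) = 81 - 27/R (k(R) = (-3)² - 24/R - 24*(-3) - 3/R = 9 - 24/R + 72 - 3/R = 81 - 27/R)
1/k(g((9 + r(-3)) - 10)) = 1/(81 - 27/16) = 1/(1269/16) = 16/1269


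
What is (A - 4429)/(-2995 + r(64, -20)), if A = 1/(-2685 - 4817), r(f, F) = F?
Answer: 11075453/7539510 ≈ 1.4690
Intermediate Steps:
A = -1/7502 (A = 1/(-7502) = -1/7502 ≈ -0.00013330)
(A - 4429)/(-2995 + r(64, -20)) = (-1/7502 - 4429)/(-2995 - 20) = -33226359/7502/(-3015) = -33226359/7502*(-1/3015) = 11075453/7539510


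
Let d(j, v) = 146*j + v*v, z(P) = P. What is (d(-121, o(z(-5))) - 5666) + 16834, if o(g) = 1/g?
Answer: -162449/25 ≈ -6498.0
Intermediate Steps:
d(j, v) = v² + 146*j (d(j, v) = 146*j + v² = v² + 146*j)
(d(-121, o(z(-5))) - 5666) + 16834 = (((1/(-5))² + 146*(-121)) - 5666) + 16834 = (((-⅕)² - 17666) - 5666) + 16834 = ((1/25 - 17666) - 5666) + 16834 = (-441649/25 - 5666) + 16834 = -583299/25 + 16834 = -162449/25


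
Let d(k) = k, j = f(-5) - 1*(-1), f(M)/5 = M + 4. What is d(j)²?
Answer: 16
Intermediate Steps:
f(M) = 20 + 5*M (f(M) = 5*(M + 4) = 5*(4 + M) = 20 + 5*M)
j = -4 (j = (20 + 5*(-5)) - 1*(-1) = (20 - 25) + 1 = -5 + 1 = -4)
d(j)² = (-4)² = 16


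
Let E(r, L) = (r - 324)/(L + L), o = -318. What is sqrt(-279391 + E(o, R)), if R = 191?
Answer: I*sqrt(10192524382)/191 ≈ 528.58*I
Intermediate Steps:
E(r, L) = (-324 + r)/(2*L) (E(r, L) = (-324 + r)/((2*L)) = (-324 + r)*(1/(2*L)) = (-324 + r)/(2*L))
sqrt(-279391 + E(o, R)) = sqrt(-279391 + (1/2)*(-324 - 318)/191) = sqrt(-279391 + (1/2)*(1/191)*(-642)) = sqrt(-279391 - 321/191) = sqrt(-53364002/191) = I*sqrt(10192524382)/191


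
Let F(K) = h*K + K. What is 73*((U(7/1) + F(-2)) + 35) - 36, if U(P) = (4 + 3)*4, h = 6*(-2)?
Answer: 6169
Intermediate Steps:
h = -12
U(P) = 28 (U(P) = 7*4 = 28)
F(K) = -11*K (F(K) = -12*K + K = -11*K)
73*((U(7/1) + F(-2)) + 35) - 36 = 73*((28 - 11*(-2)) + 35) - 36 = 73*((28 + 22) + 35) - 36 = 73*(50 + 35) - 36 = 73*85 - 36 = 6205 - 36 = 6169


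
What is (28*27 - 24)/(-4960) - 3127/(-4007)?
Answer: 3144199/4968680 ≈ 0.63280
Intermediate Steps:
(28*27 - 24)/(-4960) - 3127/(-4007) = (756 - 24)*(-1/4960) - 3127*(-1/4007) = 732*(-1/4960) + 3127/4007 = -183/1240 + 3127/4007 = 3144199/4968680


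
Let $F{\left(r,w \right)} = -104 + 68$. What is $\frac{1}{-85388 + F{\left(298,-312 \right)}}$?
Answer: $- \frac{1}{85424} \approx -1.1706 \cdot 10^{-5}$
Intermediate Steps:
$F{\left(r,w \right)} = -36$
$\frac{1}{-85388 + F{\left(298,-312 \right)}} = \frac{1}{-85388 - 36} = \frac{1}{-85424} = - \frac{1}{85424}$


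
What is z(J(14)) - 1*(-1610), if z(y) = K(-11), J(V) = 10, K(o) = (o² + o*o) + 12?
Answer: 1864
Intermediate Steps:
K(o) = 12 + 2*o² (K(o) = (o² + o²) + 12 = 2*o² + 12 = 12 + 2*o²)
z(y) = 254 (z(y) = 12 + 2*(-11)² = 12 + 2*121 = 12 + 242 = 254)
z(J(14)) - 1*(-1610) = 254 - 1*(-1610) = 254 + 1610 = 1864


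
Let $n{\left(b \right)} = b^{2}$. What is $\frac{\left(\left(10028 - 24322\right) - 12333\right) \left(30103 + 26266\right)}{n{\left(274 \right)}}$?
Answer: $- \frac{1500937363}{75076} \approx -19992.0$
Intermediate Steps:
$\frac{\left(\left(10028 - 24322\right) - 12333\right) \left(30103 + 26266\right)}{n{\left(274 \right)}} = \frac{\left(\left(10028 - 24322\right) - 12333\right) \left(30103 + 26266\right)}{274^{2}} = \frac{\left(-14294 - 12333\right) 56369}{75076} = \left(-26627\right) 56369 \cdot \frac{1}{75076} = \left(-1500937363\right) \frac{1}{75076} = - \frac{1500937363}{75076}$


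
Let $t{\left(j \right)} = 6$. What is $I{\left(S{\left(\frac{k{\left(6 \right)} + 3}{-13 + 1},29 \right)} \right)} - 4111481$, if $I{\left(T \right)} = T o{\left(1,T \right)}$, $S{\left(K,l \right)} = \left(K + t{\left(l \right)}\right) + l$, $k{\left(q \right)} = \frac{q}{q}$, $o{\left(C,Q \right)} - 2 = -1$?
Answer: $- \frac{12334339}{3} \approx -4.1114 \cdot 10^{6}$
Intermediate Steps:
$o{\left(C,Q \right)} = 1$ ($o{\left(C,Q \right)} = 2 - 1 = 1$)
$k{\left(q \right)} = 1$
$S{\left(K,l \right)} = 6 + K + l$ ($S{\left(K,l \right)} = \left(K + 6\right) + l = \left(6 + K\right) + l = 6 + K + l$)
$I{\left(T \right)} = T$ ($I{\left(T \right)} = T 1 = T$)
$I{\left(S{\left(\frac{k{\left(6 \right)} + 3}{-13 + 1},29 \right)} \right)} - 4111481 = \left(6 + \frac{1 + 3}{-13 + 1} + 29\right) - 4111481 = \left(6 + \frac{4}{-12} + 29\right) - 4111481 = \left(6 + 4 \left(- \frac{1}{12}\right) + 29\right) - 4111481 = \left(6 - \frac{1}{3} + 29\right) - 4111481 = \frac{104}{3} - 4111481 = - \frac{12334339}{3}$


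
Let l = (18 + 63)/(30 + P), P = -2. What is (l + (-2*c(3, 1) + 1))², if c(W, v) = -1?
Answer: 27225/784 ≈ 34.726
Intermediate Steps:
l = 81/28 (l = (18 + 63)/(30 - 2) = 81/28 ≈ 2.8929)
(l + (-2*c(3, 1) + 1))² = (81/28 + (-2*(-1) + 1))² = (81/28 + (2 + 1))² = (81/28 + 3)² = (165/28)² = 27225/784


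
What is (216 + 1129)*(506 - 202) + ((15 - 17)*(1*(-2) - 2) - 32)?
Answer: 408856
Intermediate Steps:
(216 + 1129)*(506 - 202) + ((15 - 17)*(1*(-2) - 2) - 32) = 1345*304 + (-2*(-2 - 2) - 32) = 408880 + (-2*(-4) - 32) = 408880 + (8 - 32) = 408880 - 24 = 408856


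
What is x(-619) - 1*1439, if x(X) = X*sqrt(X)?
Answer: -1439 - 619*I*sqrt(619) ≈ -1439.0 - 15401.0*I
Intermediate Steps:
x(X) = X**(3/2)
x(-619) - 1*1439 = (-619)**(3/2) - 1*1439 = -619*I*sqrt(619) - 1439 = -1439 - 619*I*sqrt(619)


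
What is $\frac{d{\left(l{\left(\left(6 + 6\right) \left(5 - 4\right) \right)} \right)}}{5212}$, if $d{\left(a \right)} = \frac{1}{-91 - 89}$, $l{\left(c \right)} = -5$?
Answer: $- \frac{1}{938160} \approx -1.0659 \cdot 10^{-6}$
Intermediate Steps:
$d{\left(a \right)} = - \frac{1}{180}$ ($d{\left(a \right)} = \frac{1}{-180} = - \frac{1}{180}$)
$\frac{d{\left(l{\left(\left(6 + 6\right) \left(5 - 4\right) \right)} \right)}}{5212} = - \frac{1}{180 \cdot 5212} = \left(- \frac{1}{180}\right) \frac{1}{5212} = - \frac{1}{938160}$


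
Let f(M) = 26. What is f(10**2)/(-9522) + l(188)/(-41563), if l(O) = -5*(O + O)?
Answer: 8410361/197881443 ≈ 0.042502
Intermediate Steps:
l(O) = -10*O
f(10**2)/(-9522) + l(188)/(-41563) = 26/(-9522) - 10*188/(-41563) = 26*(-1/9522) - 1880*(-1/41563) = -13/4761 + 1880/41563 = 8410361/197881443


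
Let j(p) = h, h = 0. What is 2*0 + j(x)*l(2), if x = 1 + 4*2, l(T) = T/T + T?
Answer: 0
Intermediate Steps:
l(T) = 1 + T
x = 9 (x = 1 + 8 = 9)
j(p) = 0
2*0 + j(x)*l(2) = 2*0 + 0*(1 + 2) = 0 + 0*3 = 0 + 0 = 0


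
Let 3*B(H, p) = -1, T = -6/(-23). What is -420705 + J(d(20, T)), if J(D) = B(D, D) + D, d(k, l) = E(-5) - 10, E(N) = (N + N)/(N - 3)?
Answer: -5048569/12 ≈ -4.2071e+5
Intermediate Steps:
E(N) = 2*N/(-3 + N) (E(N) = (2*N)/(-3 + N) = 2*N/(-3 + N))
T = 6/23 (T = -6*(-1/23) = 6/23 ≈ 0.26087)
d(k, l) = -35/4 (d(k, l) = 2*(-5)/(-3 - 5) - 10 = 2*(-5)/(-8) - 10 = 2*(-5)*(-⅛) - 10 = 5/4 - 10 = -35/4)
B(H, p) = -⅓ (B(H, p) = (⅓)*(-1) = -⅓)
J(D) = -⅓ + D
-420705 + J(d(20, T)) = -420705 + (-⅓ - 35/4) = -420705 - 109/12 = -5048569/12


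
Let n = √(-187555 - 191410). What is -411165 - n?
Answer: -411165 - I*√378965 ≈ -4.1117e+5 - 615.6*I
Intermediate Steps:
n = I*√378965 (n = √(-378965) = I*√378965 ≈ 615.6*I)
-411165 - n = -411165 - I*√378965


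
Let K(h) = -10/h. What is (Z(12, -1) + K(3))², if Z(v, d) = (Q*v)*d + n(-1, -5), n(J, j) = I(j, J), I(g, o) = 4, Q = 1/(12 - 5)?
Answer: 484/441 ≈ 1.0975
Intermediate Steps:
Q = ⅐ (Q = 1/7 = ⅐ ≈ 0.14286)
n(J, j) = 4
Z(v, d) = 4 + d*v/7 (Z(v, d) = (v/7)*d + 4 = d*v/7 + 4 = 4 + d*v/7)
(Z(12, -1) + K(3))² = ((4 + (⅐)*(-1)*12) - 10/3)² = ((4 - 12/7) - 10*⅓)² = (16/7 - 10/3)² = (-22/21)² = 484/441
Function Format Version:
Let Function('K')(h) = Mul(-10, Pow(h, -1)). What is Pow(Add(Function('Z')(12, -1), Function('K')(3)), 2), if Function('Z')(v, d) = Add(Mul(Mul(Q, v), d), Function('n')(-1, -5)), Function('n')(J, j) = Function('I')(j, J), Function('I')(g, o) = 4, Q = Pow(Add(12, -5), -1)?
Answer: Rational(484, 441) ≈ 1.0975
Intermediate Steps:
Q = Rational(1, 7) (Q = Pow(7, -1) = Rational(1, 7) ≈ 0.14286)
Function('n')(J, j) = 4
Function('Z')(v, d) = Add(4, Mul(Rational(1, 7), d, v)) (Function('Z')(v, d) = Add(Mul(Mul(Rational(1, 7), v), d), 4) = Add(Mul(Rational(1, 7), d, v), 4) = Add(4, Mul(Rational(1, 7), d, v)))
Pow(Add(Function('Z')(12, -1), Function('K')(3)), 2) = Pow(Add(Add(4, Mul(Rational(1, 7), -1, 12)), Mul(-10, Pow(3, -1))), 2) = Pow(Add(Add(4, Rational(-12, 7)), Mul(-10, Rational(1, 3))), 2) = Pow(Add(Rational(16, 7), Rational(-10, 3)), 2) = Pow(Rational(-22, 21), 2) = Rational(484, 441)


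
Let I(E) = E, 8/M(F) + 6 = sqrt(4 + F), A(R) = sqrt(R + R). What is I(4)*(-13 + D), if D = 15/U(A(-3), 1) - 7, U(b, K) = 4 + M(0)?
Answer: -50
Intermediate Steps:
A(R) = sqrt(2)*sqrt(R) (A(R) = sqrt(2*R) = sqrt(2)*sqrt(R))
M(F) = 8/(-6 + sqrt(4 + F))
U(b, K) = 2 (U(b, K) = 4 + 8/(-6 + sqrt(4 + 0)) = 4 + 8/(-6 + sqrt(4)) = 4 + 8/(-6 + 2) = 4 + 8/(-4) = 4 + 8*(-1/4) = 4 - 2 = 2)
D = 1/2 (D = 15/2 - 7 = 1/2 ≈ 0.50000)
I(4)*(-13 + D) = 4*(-13 + 1/2) = 4*(-25/2) = -50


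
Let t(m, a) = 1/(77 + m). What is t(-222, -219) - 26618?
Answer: -3859611/145 ≈ -26618.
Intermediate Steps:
t(-222, -219) - 26618 = 1/(77 - 222) - 26618 = 1/(-145) - 26618 = -1/145 - 26618 = -3859611/145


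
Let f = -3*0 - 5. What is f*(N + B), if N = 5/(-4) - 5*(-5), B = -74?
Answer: 1005/4 ≈ 251.25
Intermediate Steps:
f = -5 (f = 0 - 5 = -5)
N = 95/4 (N = 5*(-¼) + 25 = -5/4 + 25 = 95/4 ≈ 23.750)
f*(N + B) = -5*(95/4 - 74) = -5*(-201/4) = 1005/4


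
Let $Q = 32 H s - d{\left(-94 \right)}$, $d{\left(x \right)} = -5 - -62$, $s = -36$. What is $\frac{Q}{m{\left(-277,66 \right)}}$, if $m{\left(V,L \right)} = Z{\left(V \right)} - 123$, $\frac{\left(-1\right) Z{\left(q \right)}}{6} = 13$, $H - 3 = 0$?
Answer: $\frac{1171}{67} \approx 17.478$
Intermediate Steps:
$H = 3$ ($H = 3 + 0 = 3$)
$Z{\left(q \right)} = -78$ ($Z{\left(q \right)} = \left(-6\right) 13 = -78$)
$d{\left(x \right)} = 57$ ($d{\left(x \right)} = -5 + 62 = 57$)
$m{\left(V,L \right)} = -201$ ($m{\left(V,L \right)} = -78 - 123 = -201$)
$Q = -3513$ ($Q = 32 \cdot 3 \left(-36\right) - 57 = 96 \left(-36\right) - 57 = -3456 - 57 = -3513$)
$\frac{Q}{m{\left(-277,66 \right)}} = - \frac{3513}{-201} = \left(-3513\right) \left(- \frac{1}{201}\right) = \frac{1171}{67}$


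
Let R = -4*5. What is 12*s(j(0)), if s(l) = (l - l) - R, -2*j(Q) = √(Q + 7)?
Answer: 240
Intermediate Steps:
j(Q) = -√(7 + Q)/2 (j(Q) = -√(Q + 7)/2 = -√(7 + Q)/2)
R = -20
s(l) = 20 (s(l) = (l - l) - 1*(-20) = 0 + 20 = 20)
12*s(j(0)) = 12*20 = 240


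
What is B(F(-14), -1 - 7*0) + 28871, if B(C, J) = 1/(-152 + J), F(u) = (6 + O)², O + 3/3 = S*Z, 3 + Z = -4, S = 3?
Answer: 4417262/153 ≈ 28871.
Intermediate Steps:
Z = -7 (Z = -3 - 4 = -7)
O = -22 (O = -1 + 3*(-7) = -1 - 21 = -22)
F(u) = 256 (F(u) = (6 - 22)² = (-16)² = 256)
B(F(-14), -1 - 7*0) + 28871 = 1/(-152 + (-1 - 7*0)) + 28871 = 1/(-152 + (-1 + 0)) + 28871 = 1/(-152 - 1) + 28871 = 1/(-153) + 28871 = -1/153 + 28871 = 4417262/153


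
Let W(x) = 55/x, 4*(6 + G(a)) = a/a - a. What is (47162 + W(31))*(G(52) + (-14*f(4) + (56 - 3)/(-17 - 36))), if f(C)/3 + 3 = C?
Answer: -361133019/124 ≈ -2.9124e+6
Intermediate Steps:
f(C) = -9 + 3*C
G(a) = -23/4 - a/4 (G(a) = -6 + (a/a - a)/4 = -6 + (1 - a)/4 = -6 + (¼ - a/4) = -23/4 - a/4)
(47162 + W(31))*(G(52) + (-14*f(4) + (56 - 3)/(-17 - 36))) = (47162 + 55/31)*((-23/4 - ¼*52) + (-14*(-9 + 3*4) + (56 - 3)/(-17 - 36))) = (47162 + 55*(1/31))*((-23/4 - 13) + (-14*(-9 + 12) + 53/(-53))) = (47162 + 55/31)*(-75/4 + (-14*3 + 53*(-1/53))) = 1462077*(-75/4 + (-42 - 1))/31 = 1462077*(-75/4 - 43)/31 = (1462077/31)*(-247/4) = -361133019/124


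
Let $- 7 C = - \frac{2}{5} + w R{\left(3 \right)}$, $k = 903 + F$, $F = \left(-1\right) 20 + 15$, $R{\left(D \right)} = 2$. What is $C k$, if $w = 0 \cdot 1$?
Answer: $\frac{1796}{35} \approx 51.314$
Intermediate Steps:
$F = -5$ ($F = -20 + 15 = -5$)
$w = 0$
$k = 898$ ($k = 903 - 5 = 898$)
$C = \frac{2}{35}$ ($C = - \frac{- \frac{2}{5} + 0 \cdot 2}{7} = - \frac{\left(-2\right) \frac{1}{5} + 0}{7} = - \frac{- \frac{2}{5} + 0}{7} = \left(- \frac{1}{7}\right) \left(- \frac{2}{5}\right) = \frac{2}{35} \approx 0.057143$)
$C k = \frac{2}{35} \cdot 898 = \frac{1796}{35}$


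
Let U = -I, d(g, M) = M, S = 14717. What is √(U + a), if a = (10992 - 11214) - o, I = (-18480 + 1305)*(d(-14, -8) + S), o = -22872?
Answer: 5*√10105989 ≈ 15895.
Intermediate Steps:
I = -252627075 (I = (-18480 + 1305)*(-8 + 14717) = -17175*14709 = -252627075)
a = 22650 (a = (10992 - 11214) - 1*(-22872) = -222 + 22872 = 22650)
U = 252627075 (U = -1*(-252627075) = 252627075)
√(U + a) = √(252627075 + 22650) = √252649725 = 5*√10105989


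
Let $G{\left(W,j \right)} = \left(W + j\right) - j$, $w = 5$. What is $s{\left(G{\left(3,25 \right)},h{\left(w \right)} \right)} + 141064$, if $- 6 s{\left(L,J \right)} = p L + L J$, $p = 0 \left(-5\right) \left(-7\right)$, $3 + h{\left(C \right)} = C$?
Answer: $141063$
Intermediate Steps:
$h{\left(C \right)} = -3 + C$
$G{\left(W,j \right)} = W$
$p = 0$ ($p = 0 \left(-7\right) = 0$)
$s{\left(L,J \right)} = - \frac{J L}{6}$ ($s{\left(L,J \right)} = - \frac{0 L + L J}{6} = - \frac{0 + J L}{6} = - \frac{J L}{6}$)
$s{\left(G{\left(3,25 \right)},h{\left(w \right)} \right)} + 141064 = \left(- \frac{1}{6}\right) \left(-3 + 5\right) 3 + 141064 = \left(- \frac{1}{6}\right) 2 \cdot 3 + 141064 = -1 + 141064 = 141063$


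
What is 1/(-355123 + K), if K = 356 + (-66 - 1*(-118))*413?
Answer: -1/333291 ≈ -3.0004e-6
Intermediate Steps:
K = 21832 (K = 356 + (-66 + 118)*413 = 356 + 52*413 = 356 + 21476 = 21832)
1/(-355123 + K) = 1/(-355123 + 21832) = 1/(-333291) = -1/333291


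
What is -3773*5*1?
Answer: -18865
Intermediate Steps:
-3773*5*1 = -3773*5 = -539*35 = -18865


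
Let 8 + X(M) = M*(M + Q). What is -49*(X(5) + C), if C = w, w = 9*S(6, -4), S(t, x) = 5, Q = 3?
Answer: -3773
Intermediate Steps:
X(M) = -8 + M*(3 + M) (X(M) = -8 + M*(M + 3) = -8 + M*(3 + M))
w = 45 (w = 9*5 = 45)
C = 45
-49*(X(5) + C) = -49*((-8 + 5**2 + 3*5) + 45) = -49*((-8 + 25 + 15) + 45) = -49*(32 + 45) = -49*77 = -3773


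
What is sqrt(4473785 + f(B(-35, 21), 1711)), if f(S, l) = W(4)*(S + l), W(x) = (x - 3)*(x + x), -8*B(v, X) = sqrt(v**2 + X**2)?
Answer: sqrt(4487473 - 7*sqrt(34)) ≈ 2118.4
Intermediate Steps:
B(v, X) = -sqrt(X**2 + v**2)/8 (B(v, X) = -sqrt(v**2 + X**2)/8 = -sqrt(X**2 + v**2)/8)
W(x) = 2*x*(-3 + x) (W(x) = (-3 + x)*(2*x) = 2*x*(-3 + x))
f(S, l) = 8*S + 8*l (f(S, l) = (2*4*(-3 + 4))*(S + l) = (2*4*1)*(S + l) = 8*(S + l) = 8*S + 8*l)
sqrt(4473785 + f(B(-35, 21), 1711)) = sqrt(4473785 + (8*(-sqrt(21**2 + (-35)**2)/8) + 8*1711)) = sqrt(4473785 + (8*(-sqrt(441 + 1225)/8) + 13688)) = sqrt(4473785 + (8*(-7*sqrt(34)/8) + 13688)) = sqrt(4473785 + (-7*sqrt(34) + 13688)) = sqrt(4473785 + (13688 - 7*sqrt(34))) = sqrt(4487473 - 7*sqrt(34))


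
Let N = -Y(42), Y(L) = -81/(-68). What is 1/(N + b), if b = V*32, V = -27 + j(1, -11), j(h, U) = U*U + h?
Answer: 68/206639 ≈ 0.00032908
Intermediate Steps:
Y(L) = 81/68 (Y(L) = -81*(-1/68) = 81/68)
j(h, U) = h + U**2 (j(h, U) = U**2 + h = h + U**2)
N = -81/68 (N = -1*81/68 = -81/68 ≈ -1.1912)
V = 95 (V = -27 + (1 + (-11)**2) = -27 + (1 + 121) = -27 + 122 = 95)
b = 3040 (b = 95*32 = 3040)
1/(N + b) = 1/(-81/68 + 3040) = 1/(206639/68) = 68/206639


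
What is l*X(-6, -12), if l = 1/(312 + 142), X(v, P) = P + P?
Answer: -12/227 ≈ -0.052863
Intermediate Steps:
X(v, P) = 2*P
l = 1/454 ≈ 0.0022026
l*X(-6, -12) = (2*(-12))/454 = (1/454)*(-24) = -12/227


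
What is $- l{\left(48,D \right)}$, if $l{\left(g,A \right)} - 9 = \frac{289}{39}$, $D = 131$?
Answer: $- \frac{640}{39} \approx -16.41$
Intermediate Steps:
$l{\left(g,A \right)} = \frac{640}{39}$ ($l{\left(g,A \right)} = 9 + \frac{289}{39} = \frac{640}{39}$)
$- l{\left(48,D \right)} = \left(-1\right) \frac{640}{39} = - \frac{640}{39}$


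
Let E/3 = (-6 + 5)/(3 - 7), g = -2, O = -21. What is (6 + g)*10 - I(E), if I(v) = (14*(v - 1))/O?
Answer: 239/6 ≈ 39.833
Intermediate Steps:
E = ¾ (E = 3*((-6 + 5)/(3 - 7)) = 3*(-1/(-4)) = 3*(-1*(-¼)) = 3*(¼) = ¾ ≈ 0.75000)
I(v) = ⅔ - 2*v/3 (I(v) = (14*(v - 1))/(-21) = (14*(-1 + v))*(-1/21) = (-14 + 14*v)*(-1/21) = ⅔ - 2*v/3)
(6 + g)*10 - I(E) = (6 - 2)*10 - (⅔ - ⅔*¾) = 4*10 - (⅔ - ½) = 40 - 1*⅙ = 40 - ⅙ = 239/6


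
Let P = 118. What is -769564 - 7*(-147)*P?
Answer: -648142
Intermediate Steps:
-769564 - 7*(-147)*P = -769564 - 7*(-147)*118 = -769564 - (-1029)*118 = -769564 - 1*(-121422) = -769564 + 121422 = -648142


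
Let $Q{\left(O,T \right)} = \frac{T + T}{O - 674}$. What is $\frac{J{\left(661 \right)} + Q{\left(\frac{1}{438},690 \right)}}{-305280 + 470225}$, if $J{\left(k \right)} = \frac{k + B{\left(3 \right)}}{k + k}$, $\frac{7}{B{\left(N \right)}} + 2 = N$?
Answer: $- \frac{300934366}{32186455319095} \approx -9.3497 \cdot 10^{-6}$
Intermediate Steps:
$B{\left(N \right)} = \frac{7}{-2 + N}$
$Q{\left(O,T \right)} = \frac{2 T}{-674 + O}$
$J{\left(k \right)} = \frac{7 + k}{2 k}$ ($J{\left(k \right)} = \frac{k + \frac{7}{-2 + 3}}{k + k} = \frac{k + \frac{7}{1}}{2 k} = \left(k + 7 \cdot 1\right) \frac{1}{2 k} = \left(k + 7\right) \frac{1}{2 k} = \left(7 + k\right) \frac{1}{2 k} = \frac{7 + k}{2 k}$)
$\frac{J{\left(661 \right)} + Q{\left(\frac{1}{438},690 \right)}}{-305280 + 470225} = \frac{\frac{7 + 661}{2 \cdot 661} + 2 \cdot 690 \frac{1}{-674 + \frac{1}{438}}}{-305280 + 470225} = \frac{\frac{1}{2} \cdot \frac{1}{661} \cdot 668 + 2 \cdot 690 \frac{1}{-674 + \frac{1}{438}}}{164945} = \left(\frac{334}{661} + 2 \cdot 690 \frac{1}{- \frac{295211}{438}}\right) \frac{1}{164945} = \left(\frac{334}{661} + 2 \cdot 690 \left(- \frac{438}{295211}\right)\right) \frac{1}{164945} = \left(\frac{334}{661} - \frac{604440}{295211}\right) \frac{1}{164945} = \left(- \frac{300934366}{195134471}\right) \frac{1}{164945} = - \frac{300934366}{32186455319095}$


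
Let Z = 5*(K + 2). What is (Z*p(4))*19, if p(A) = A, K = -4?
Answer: -760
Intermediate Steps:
Z = -10 (Z = 5*(-4 + 2) = 5*(-2) = -10)
(Z*p(4))*19 = -10*4*19 = -40*19 = -760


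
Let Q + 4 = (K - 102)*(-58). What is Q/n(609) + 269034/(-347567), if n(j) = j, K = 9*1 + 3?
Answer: 1649067766/211668303 ≈ 7.7908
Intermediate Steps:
K = 12 (K = 9 + 3 = 12)
Q = 5216 (Q = -4 + (12 - 102)*(-58) = -4 - 90*(-58) = -4 + 5220 = 5216)
Q/n(609) + 269034/(-347567) = 5216/609 + 269034/(-347567) = 5216*(1/609) + 269034*(-1/347567) = 5216/609 - 269034/347567 = 1649067766/211668303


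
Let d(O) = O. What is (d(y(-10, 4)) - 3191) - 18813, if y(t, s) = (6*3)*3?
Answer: -21950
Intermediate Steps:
y(t, s) = 54 (y(t, s) = 18*3 = 54)
(d(y(-10, 4)) - 3191) - 18813 = (54 - 3191) - 18813 = -3137 - 18813 = -21950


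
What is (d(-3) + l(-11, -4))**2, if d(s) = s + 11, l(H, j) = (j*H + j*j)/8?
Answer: 961/4 ≈ 240.25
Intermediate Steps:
l(H, j) = j**2/8 + H*j/8 (l(H, j) = (H*j + j**2)*(1/8) = (j**2 + H*j)*(1/8) = j**2/8 + H*j/8)
d(s) = 11 + s
(d(-3) + l(-11, -4))**2 = ((11 - 3) + (1/8)*(-4)*(-11 - 4))**2 = (8 + (1/8)*(-4)*(-15))**2 = (8 + 15/2)**2 = (31/2)**2 = 961/4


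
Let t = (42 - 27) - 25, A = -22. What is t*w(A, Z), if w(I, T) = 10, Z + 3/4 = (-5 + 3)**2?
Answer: -100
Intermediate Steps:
Z = 13/4 (Z = -3/4 + (-5 + 3)**2 = -3/4 + (-2)**2 = -3/4 + 4 = 13/4 ≈ 3.2500)
t = -10 (t = 15 - 25 = -10)
t*w(A, Z) = -10*10 = -100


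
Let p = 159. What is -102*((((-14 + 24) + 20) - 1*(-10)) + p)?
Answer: -20298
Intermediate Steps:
-102*((((-14 + 24) + 20) - 1*(-10)) + p) = -102*((((-14 + 24) + 20) - 1*(-10)) + 159) = -102*(((10 + 20) + 10) + 159) = -102*((30 + 10) + 159) = -102*(40 + 159) = -102*199 = -20298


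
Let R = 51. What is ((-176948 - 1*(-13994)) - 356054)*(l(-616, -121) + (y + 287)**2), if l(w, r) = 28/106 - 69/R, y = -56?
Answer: -24952492938240/901 ≈ -2.7694e+10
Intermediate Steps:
l(w, r) = -981/901 (l(w, r) = 28/106 - 69/51 = 28*(1/106) - 69*1/51 = 14/53 - 23/17 = -981/901)
((-176948 - 1*(-13994)) - 356054)*(l(-616, -121) + (y + 287)**2) = ((-176948 - 1*(-13994)) - 356054)*(-981/901 + (-56 + 287)**2) = ((-176948 + 13994) - 356054)*(-981/901 + 231**2) = (-162954 - 356054)*(-981/901 + 53361) = -519008*48077280/901 = -24952492938240/901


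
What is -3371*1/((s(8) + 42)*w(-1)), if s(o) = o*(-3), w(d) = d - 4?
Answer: 3371/90 ≈ 37.456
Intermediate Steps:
w(d) = -4 + d
s(o) = -3*o
-3371*1/((s(8) + 42)*w(-1)) = -3371*1/((-4 - 1)*(-3*8 + 42)) = -3371*(-1/(5*(-24 + 42))) = -3371/(18*(-5)) = -3371/(-90) = -3371*(-1/90) = 3371/90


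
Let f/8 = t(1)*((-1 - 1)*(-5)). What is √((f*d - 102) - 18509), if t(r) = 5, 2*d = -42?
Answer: I*√27011 ≈ 164.35*I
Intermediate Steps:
d = -21 (d = (½)*(-42) = -21)
f = 400 (f = 8*(5*((-1 - 1)*(-5))) = 8*(5*(-2*(-5))) = 8*(5*10) = 8*50 = 400)
√((f*d - 102) - 18509) = √((400*(-21) - 102) - 18509) = √((-8400 - 102) - 18509) = √(-8502 - 18509) = √(-27011) = I*√27011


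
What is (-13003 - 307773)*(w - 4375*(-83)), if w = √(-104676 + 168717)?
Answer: -116481785000 - 320776*√64041 ≈ -1.1656e+11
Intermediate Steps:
w = √64041 ≈ 253.06
(-13003 - 307773)*(w - 4375*(-83)) = (-13003 - 307773)*(√64041 - 4375*(-83)) = -320776*(√64041 + 363125) = -320776*(363125 + √64041) = -116481785000 - 320776*√64041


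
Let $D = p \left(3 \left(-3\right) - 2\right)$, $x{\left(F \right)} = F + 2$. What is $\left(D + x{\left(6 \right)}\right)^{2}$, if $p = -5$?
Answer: $3969$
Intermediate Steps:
$x{\left(F \right)} = 2 + F$
$D = 55$ ($D = - 5 \left(3 \left(-3\right) - 2\right) = - 5 \left(-9 - 2\right) = \left(-5\right) \left(-11\right) = 55$)
$\left(D + x{\left(6 \right)}\right)^{2} = \left(55 + \left(2 + 6\right)\right)^{2} = \left(55 + 8\right)^{2} = 63^{2} = 3969$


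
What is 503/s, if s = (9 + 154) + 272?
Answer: 503/435 ≈ 1.1563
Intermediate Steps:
s = 435 (s = 163 + 272 = 435)
503/s = 503/435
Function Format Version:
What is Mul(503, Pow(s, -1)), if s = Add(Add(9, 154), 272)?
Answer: Rational(503, 435) ≈ 1.1563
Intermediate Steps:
s = 435 (s = Add(163, 272) = 435)
Mul(503, Pow(s, -1)) = Mul(503, Pow(435, -1)) = Mul(503, Rational(1, 435)) = Rational(503, 435)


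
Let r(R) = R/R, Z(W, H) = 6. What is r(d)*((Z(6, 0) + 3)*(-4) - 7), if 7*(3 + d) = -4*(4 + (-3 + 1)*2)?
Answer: -43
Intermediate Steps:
d = -3 (d = -3 + (-4*(4 + (-3 + 1)*2))/7 = -3 + (-4*(4 - 2*2))/7 = -3 + (-4*(4 - 4))/7 = -3 + (-4*0)/7 = -3 + (1/7)*0 = -3 + 0 = -3)
r(R) = 1
r(d)*((Z(6, 0) + 3)*(-4) - 7) = 1*((6 + 3)*(-4) - 7) = 1*(9*(-4) - 7) = 1*(-36 - 7) = 1*(-43) = -43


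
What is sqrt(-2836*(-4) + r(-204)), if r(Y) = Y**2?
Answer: 4*sqrt(3310) ≈ 230.13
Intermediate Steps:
sqrt(-2836*(-4) + r(-204)) = sqrt(-2836*(-4) + (-204)**2) = sqrt(11344 + 41616) = sqrt(52960) = 4*sqrt(3310)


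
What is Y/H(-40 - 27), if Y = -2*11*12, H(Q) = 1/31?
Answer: -8184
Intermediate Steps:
H(Q) = 1/31
Y = -264 (Y = -22*12 = -264)
Y/H(-40 - 27) = -264/1/31 = -264*31 = -8184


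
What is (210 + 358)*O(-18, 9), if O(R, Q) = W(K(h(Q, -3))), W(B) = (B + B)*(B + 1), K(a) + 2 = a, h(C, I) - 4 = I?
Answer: 0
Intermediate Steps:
h(C, I) = 4 + I
K(a) = -2 + a
W(B) = 2*B*(1 + B) (W(B) = (2*B)*(1 + B) = 2*B*(1 + B))
O(R, Q) = 0 (O(R, Q) = 2*(-2 + (4 - 3))*(1 + (-2 + (4 - 3))) = 2*(-2 + 1)*(1 + (-2 + 1)) = 2*(-1)*(1 - 1) = 2*(-1)*0 = 0)
(210 + 358)*O(-18, 9) = (210 + 358)*0 = 568*0 = 0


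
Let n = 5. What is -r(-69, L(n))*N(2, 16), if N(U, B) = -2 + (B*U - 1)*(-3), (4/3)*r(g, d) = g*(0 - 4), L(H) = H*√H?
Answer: 19665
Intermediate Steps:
L(H) = H^(3/2)
r(g, d) = -3*g (r(g, d) = 3*(g*(0 - 4))/4 = 3*(g*(-4))/4 = 3*(-4*g)/4 = -3*g)
N(U, B) = 1 - 3*B*U (N(U, B) = -2 + (-1 + B*U)*(-3) = -2 + (3 - 3*B*U) = 1 - 3*B*U)
-r(-69, L(n))*N(2, 16) = -(-3*(-69))*(1 - 3*16*2) = -207*(1 - 96) = -207*(-95) = -1*(-19665) = 19665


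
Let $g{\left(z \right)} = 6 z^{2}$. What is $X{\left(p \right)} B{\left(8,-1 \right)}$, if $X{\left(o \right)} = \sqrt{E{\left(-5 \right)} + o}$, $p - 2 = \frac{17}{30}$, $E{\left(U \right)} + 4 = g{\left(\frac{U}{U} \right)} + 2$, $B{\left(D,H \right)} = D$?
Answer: $\frac{4 \sqrt{5910}}{15} \approx 20.5$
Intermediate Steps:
$E{\left(U \right)} = 4$ ($E{\left(U \right)} = -4 + \left(6 \left(\frac{U}{U}\right)^{2} + 2\right) = -4 + \left(6 \cdot 1^{2} + 2\right) = -4 + \left(6 \cdot 1 + 2\right) = -4 + \left(6 + 2\right) = -4 + 8 = 4$)
$p = \frac{77}{30}$ ($p = 2 + \frac{17}{30} = \frac{77}{30} \approx 2.5667$)
$X{\left(o \right)} = \sqrt{4 + o}$
$X{\left(p \right)} B{\left(8,-1 \right)} = \sqrt{4 + \frac{77}{30}} \cdot 8 = \sqrt{\frac{197}{30}} \cdot 8 = \frac{\sqrt{5910}}{30} \cdot 8 = \frac{4 \sqrt{5910}}{15}$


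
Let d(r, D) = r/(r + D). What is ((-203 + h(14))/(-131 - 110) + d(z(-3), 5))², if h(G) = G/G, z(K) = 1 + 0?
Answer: 2111209/2090916 ≈ 1.0097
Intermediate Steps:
z(K) = 1
h(G) = 1
d(r, D) = r/(D + r)
((-203 + h(14))/(-131 - 110) + d(z(-3), 5))² = ((-203 + 1)/(-131 - 110) + 1/(5 + 1))² = (-202/(-241) + 1/6)² = (-202*(-1/241) + 1*(⅙))² = (202/241 + ⅙)² = (1453/1446)² = 2111209/2090916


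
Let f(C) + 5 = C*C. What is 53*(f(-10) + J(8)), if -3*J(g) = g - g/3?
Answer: 44467/9 ≈ 4940.8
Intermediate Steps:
J(g) = -2*g/9 (J(g) = -(g - g/3)/3 = -2*g/9)
f(C) = -5 + C² (f(C) = -5 + C*C = -5 + C²)
53*(f(-10) + J(8)) = 53*((-5 + (-10)²) - 2/9*8) = 53*((-5 + 100) - 16/9) = 53*(95 - 16/9) = 53*(839/9) = 44467/9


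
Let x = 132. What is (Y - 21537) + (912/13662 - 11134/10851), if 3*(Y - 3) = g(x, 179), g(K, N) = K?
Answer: -176997585332/8235909 ≈ -21491.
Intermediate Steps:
Y = 47 (Y = 3 + (1/3)*132 = 3 + 44 = 47)
(Y - 21537) + (912/13662 - 11134/10851) = (47 - 21537) + (912/13662 - 11134/10851) = -21490 + (912*(1/13662) - 11134*1/10851) = -21490 + (152/2277 - 11134/10851) = -21490 - 7900922/8235909 = -176997585332/8235909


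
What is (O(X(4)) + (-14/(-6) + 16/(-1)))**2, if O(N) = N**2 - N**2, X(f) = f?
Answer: 1681/9 ≈ 186.78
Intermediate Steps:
O(N) = 0
(O(X(4)) + (-14/(-6) + 16/(-1)))**2 = (0 + (-14/(-6) + 16/(-1)))**2 = (0 + (-14*(-1/6) + 16*(-1)))**2 = (0 + (7/3 - 16))**2 = (0 - 41/3)**2 = (-41/3)**2 = 1681/9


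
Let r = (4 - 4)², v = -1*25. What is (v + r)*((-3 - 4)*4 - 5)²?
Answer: -27225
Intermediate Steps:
v = -25
r = 0 (r = 0² = 0)
(v + r)*((-3 - 4)*4 - 5)² = (-25 + 0)*((-3 - 4)*4 - 5)² = -25*(-7*4 - 5)² = -25*(-28 - 5)² = -25*(-33)² = -25*1089 = -27225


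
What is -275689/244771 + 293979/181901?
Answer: 21809429020/44524089671 ≈ 0.48983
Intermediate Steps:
-275689/244771 + 293979/181901 = 21809429020/44524089671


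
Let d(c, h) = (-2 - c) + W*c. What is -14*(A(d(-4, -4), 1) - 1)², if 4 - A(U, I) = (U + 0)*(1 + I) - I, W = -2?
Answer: -3584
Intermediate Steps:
d(c, h) = -2 - 3*c (d(c, h) = (-2 - c) - 2*c = -2 - 3*c)
A(U, I) = 4 + I - U*(1 + I) (A(U, I) = 4 - ((U + 0)*(1 + I) - I) = 4 - (U*(1 + I) - I) = 4 - (-I + U*(1 + I)) = 4 + (I - U*(1 + I)) = 4 + I - U*(1 + I))
-14*(A(d(-4, -4), 1) - 1)² = -14*((4 + 1 - (-2 - 3*(-4)) - 1*1*(-2 - 3*(-4))) - 1)² = -14*((4 + 1 - (-2 + 12) - 1*1*(-2 + 12)) - 1)² = -14*((4 + 1 - 1*10 - 1*1*10) - 1)² = -14*((4 + 1 - 10 - 10) - 1)² = -14*(-15 - 1)² = -14*(-16)² = -14*256 = -3584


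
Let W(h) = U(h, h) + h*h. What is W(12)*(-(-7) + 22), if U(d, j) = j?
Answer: 4524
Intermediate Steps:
W(h) = h + h**2 (W(h) = h + h*h = h + h**2)
W(12)*(-(-7) + 22) = (12*(1 + 12))*(-(-7) + 22) = (12*13)*(-7*(-1) + 22) = 156*(7 + 22) = 156*29 = 4524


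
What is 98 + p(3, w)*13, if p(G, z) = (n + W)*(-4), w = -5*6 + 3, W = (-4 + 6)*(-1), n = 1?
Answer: 150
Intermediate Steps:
W = -2 (W = 2*(-1) = -2)
w = -27 (w = -30 + 3 = -27)
p(G, z) = 4 (p(G, z) = (1 - 2)*(-4) = -1*(-4) = 4)
98 + p(3, w)*13 = 98 + 4*13 = 98 + 52 = 150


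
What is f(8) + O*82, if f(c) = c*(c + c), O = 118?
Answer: 9804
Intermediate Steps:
f(c) = 2*c² (f(c) = c*(2*c) = 2*c²)
f(8) + O*82 = 2*8² + 118*82 = 2*64 + 9676 = 128 + 9676 = 9804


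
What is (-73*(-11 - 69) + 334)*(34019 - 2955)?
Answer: 191789136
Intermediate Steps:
(-73*(-11 - 69) + 334)*(34019 - 2955) = (-73*(-80) + 334)*31064 = (5840 + 334)*31064 = 6174*31064 = 191789136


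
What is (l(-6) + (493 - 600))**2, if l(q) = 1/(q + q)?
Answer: 1651225/144 ≈ 11467.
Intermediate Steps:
l(q) = 1/(2*q)
(l(-6) + (493 - 600))**2 = ((1/2)/(-6) + (493 - 600))**2 = ((1/2)*(-1/6) - 107)**2 = (-1/12 - 107)**2 = (-1285/12)**2 = 1651225/144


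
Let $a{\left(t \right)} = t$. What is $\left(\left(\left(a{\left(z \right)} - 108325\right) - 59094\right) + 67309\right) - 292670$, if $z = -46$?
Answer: $-392826$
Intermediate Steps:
$\left(\left(\left(a{\left(z \right)} - 108325\right) - 59094\right) + 67309\right) - 292670 = \left(\left(\left(-46 - 108325\right) - 59094\right) + 67309\right) - 292670 = \left(\left(-108371 - 59094\right) + 67309\right) - 292670 = \left(-167465 + 67309\right) - 292670 = -100156 - 292670 = -392826$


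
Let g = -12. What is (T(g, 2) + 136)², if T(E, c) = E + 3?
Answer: 16129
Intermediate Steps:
T(E, c) = 3 + E
(T(g, 2) + 136)² = ((3 - 12) + 136)² = (-9 + 136)² = 127² = 16129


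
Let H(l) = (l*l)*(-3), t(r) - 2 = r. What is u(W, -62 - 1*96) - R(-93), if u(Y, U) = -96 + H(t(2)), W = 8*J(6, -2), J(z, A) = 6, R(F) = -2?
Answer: -142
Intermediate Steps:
t(r) = 2 + r
H(l) = -3*l**2 (H(l) = l**2*(-3) = -3*l**2)
W = 48 (W = 8*6 = 48)
u(Y, U) = -144 (u(Y, U) = -96 - 3*(2 + 2)**2 = -96 - 3*4**2 = -96 - 3*16 = -96 - 48 = -144)
u(W, -62 - 1*96) - R(-93) = -144 - 1*(-2) = -144 + 2 = -142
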